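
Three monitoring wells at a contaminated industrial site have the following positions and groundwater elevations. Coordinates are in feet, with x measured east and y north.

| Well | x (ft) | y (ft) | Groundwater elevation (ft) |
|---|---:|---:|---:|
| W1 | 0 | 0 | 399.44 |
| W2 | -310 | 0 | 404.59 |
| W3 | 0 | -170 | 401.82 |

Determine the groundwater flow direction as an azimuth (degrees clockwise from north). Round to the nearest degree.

∂h/∂x = (404.59 − 399.44) / (-310 − 0) = -0.01661
∂h/∂y = (401.82 − 399.44) / (-170 − 0) = -0.01400
Flow direction (−∇h) has components (+0.01661 E, +0.01400 N).
Azimuth = atan2(E, N) = atan2(+0.01661, +0.01400) = 49.9° ≈ 050°.

050°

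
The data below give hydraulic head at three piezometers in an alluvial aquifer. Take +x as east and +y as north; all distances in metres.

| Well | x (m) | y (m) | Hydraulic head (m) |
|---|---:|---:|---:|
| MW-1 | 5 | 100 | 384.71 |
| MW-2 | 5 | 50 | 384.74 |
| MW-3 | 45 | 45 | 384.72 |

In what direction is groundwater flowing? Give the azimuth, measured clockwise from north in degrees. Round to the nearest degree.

Three-point gradient (reference MW-1): Δ to MW-2 = (0, -50, +0.03), Δ to MW-3 = (40, -55, +0.01).
∂h/∂x = -0.0005750, ∂h/∂y = -0.0006000 (det = 2000).
Flow direction (−∇h) has components (+0.0005750 E, +0.0006000 N).
Azimuth = atan2(E, N) = atan2(+0.0005750, +0.0006000) = 43.8° ≈ 044°.

044°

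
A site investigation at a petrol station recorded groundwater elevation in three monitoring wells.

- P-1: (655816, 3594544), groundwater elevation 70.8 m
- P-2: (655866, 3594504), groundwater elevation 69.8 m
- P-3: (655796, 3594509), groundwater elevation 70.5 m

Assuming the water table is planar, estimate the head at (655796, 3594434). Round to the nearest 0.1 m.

69.5 m

Three-point gradient (reference P-1): Δ to P-2 = (50, -40, -1.0), Δ to P-3 = (-20, -35, -0.3).
∂h/∂x = -0.009020, ∂h/∂y = +0.01373 (det = -2550).
h(655796, 3594434) = 70.8 + (-0.009020)·(-20) + (+0.01373)·(-110) = 70.8 +0.180 -1.510 = 69.471 m.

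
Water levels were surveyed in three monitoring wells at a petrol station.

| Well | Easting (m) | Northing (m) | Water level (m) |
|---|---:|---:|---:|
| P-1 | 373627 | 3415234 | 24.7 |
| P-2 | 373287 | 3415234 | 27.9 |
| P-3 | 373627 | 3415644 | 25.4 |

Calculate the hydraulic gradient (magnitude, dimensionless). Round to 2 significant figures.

0.0096

∂h/∂x = (27.9 − 24.7) / (373287 − 373627) = -0.009412
∂h/∂y = (25.4 − 24.7) / (3415644 − 3415234) = +0.001707
|∇h| = √(-0.009412² + 0.001707²) = 0.009566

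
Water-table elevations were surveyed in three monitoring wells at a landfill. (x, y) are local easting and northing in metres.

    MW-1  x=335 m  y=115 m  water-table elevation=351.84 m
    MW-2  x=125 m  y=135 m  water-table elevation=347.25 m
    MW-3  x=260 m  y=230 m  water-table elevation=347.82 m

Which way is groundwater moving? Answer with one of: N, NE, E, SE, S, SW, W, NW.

Differences from MW-1: to MW-2 (Δx, Δy, Δh) = (-210, 20, -4.59); to MW-3 = (-75, 115, -4.02).
Solve a·Δx + b·Δy = Δh: det = (-210)·115 − (-75)·20 = -22650.
∂h/∂x = [(-4.59)·115 − (-4.02)·20] / -22650 = +0.01975
∂h/∂y = [(-210)·(-4.02) − (-75)·(-4.59)] / -22650 = -0.02207
Flow = −∇h = (-0.01975 east, +0.02207 north), which points northwest.

NW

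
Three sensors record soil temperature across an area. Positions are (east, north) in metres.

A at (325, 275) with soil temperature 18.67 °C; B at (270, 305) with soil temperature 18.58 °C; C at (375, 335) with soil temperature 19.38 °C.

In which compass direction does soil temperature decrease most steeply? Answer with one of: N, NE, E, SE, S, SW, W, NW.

Differences from A: to B (Δx, Δy, Δh) = (-55, 30, -0.09); to C = (50, 60, +0.71).
Determinant of the coordinate differences = (-55)·60 − 50·30 = -4800.
∂T/∂x = [(-0.09)·60 − (+0.71)·30] / -4800 = +0.005563
∂T/∂y = [(-55)·(+0.71) − 50·(-0.09)] / -4800 = +0.007198
Steepest decrease is along −∇f = (-0.005563 E, -0.007198 N) → southwest.

SW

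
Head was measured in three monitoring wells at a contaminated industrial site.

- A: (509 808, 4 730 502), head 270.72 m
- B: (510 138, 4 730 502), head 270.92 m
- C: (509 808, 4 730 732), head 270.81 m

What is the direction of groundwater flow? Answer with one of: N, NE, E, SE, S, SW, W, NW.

∂h/∂x = (270.92 − 270.72) / (510138 − 509808) = +0.0006061
∂h/∂y = (270.81 − 270.72) / (4730732 − 4730502) = +0.0003913
Flow = −∇h = (-0.0006061 east, -0.0003913 north), which points southwest.

SW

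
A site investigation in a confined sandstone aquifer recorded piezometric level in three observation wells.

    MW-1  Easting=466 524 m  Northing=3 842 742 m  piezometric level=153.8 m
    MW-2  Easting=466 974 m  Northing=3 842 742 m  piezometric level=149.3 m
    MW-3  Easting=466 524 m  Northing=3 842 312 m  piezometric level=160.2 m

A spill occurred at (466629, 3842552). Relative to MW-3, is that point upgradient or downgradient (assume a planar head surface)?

∂h/∂x = (149.3 − 153.8) / (466974 − 466524) = -0.01000
∂h/∂y = (160.2 − 153.8) / (3842312 − 3842742) = -0.01488
Head at (466629, 3842552) = 153.8 + (-0.01000)·(105) + (-0.01488)·(-190) = 155.58 m.
That is lower than the 160.2 m at MW-3, so the point is downgradient.

downgradient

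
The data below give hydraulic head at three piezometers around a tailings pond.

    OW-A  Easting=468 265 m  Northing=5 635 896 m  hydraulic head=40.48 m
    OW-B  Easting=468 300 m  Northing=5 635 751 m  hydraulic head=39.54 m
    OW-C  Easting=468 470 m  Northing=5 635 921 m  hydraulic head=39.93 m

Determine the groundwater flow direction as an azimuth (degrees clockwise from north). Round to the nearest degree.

Differences from OW-A: to OW-B (Δx, Δy, Δh) = (35, -145, -0.94); to OW-C = (205, 25, -0.55).
Determinant of the coordinate differences = 35·25 − 205·(-145) = 30600.
∂h/∂x = [(-0.94)·25 − (-0.55)·(-145)] / 30600 = -0.003374
∂h/∂y = [35·(-0.55) − 205·(-0.94)] / 30600 = +0.005668
Flow direction (−∇h) has components (+0.003374 E, -0.005668 N).
Azimuth = atan2(E, N) = atan2(+0.003374, -0.005668) = 149.2° ≈ 149°.

149°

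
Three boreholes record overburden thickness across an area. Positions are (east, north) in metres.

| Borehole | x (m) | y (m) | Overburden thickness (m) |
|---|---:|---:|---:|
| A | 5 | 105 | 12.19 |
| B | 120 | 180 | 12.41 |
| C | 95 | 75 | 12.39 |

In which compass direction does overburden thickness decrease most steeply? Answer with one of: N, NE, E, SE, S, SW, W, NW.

Differences from A: to B (Δx, Δy, Δh) = (115, 75, +0.22); to C = (90, -30, +0.20).
Solve a·Δx + b·Δy = Δd: det = 115·(-30) − 90·75 = -10200.
∂d/∂x = [(+0.22)·(-30) − (+0.20)·75] / -10200 = +0.002118
∂d/∂y = [115·(+0.20) − 90·(+0.22)] / -10200 = -0.0003137
Steepest decrease is along −∇f = (-0.002118 E, +0.0003137 N) → west.

W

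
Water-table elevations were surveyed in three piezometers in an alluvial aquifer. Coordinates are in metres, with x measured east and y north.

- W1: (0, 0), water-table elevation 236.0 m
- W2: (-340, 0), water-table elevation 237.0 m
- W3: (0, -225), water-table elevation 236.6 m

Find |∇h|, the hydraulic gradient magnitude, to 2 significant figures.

0.0040

∂h/∂x = (237.0 − 236.0) / (-340 − 0) = -0.002941
∂h/∂y = (236.6 − 236.0) / (-225 − 0) = -0.002667
|∇h| = √(-0.002941² + -0.002667²) = 0.00397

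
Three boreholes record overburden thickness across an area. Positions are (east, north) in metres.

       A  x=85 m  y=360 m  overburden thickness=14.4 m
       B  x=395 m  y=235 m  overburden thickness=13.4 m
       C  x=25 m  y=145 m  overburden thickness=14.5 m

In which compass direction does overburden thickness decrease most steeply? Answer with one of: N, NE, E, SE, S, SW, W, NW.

Differences from A: to B (Δx, Δy, Δh) = (310, -125, -1.0); to C = (-60, -215, +0.1).
Determinant of the coordinate differences = 310·(-215) − (-60)·(-125) = -74150.
∂d/∂x = [(-1.0)·(-215) − (+0.1)·(-125)] / -74150 = -0.003068
∂d/∂y = [310·(+0.1) − (-60)·(-1.0)] / -74150 = +0.0003911
Steepest decrease is along −∇f = (+0.003068 E, -0.0003911 N) → east.

E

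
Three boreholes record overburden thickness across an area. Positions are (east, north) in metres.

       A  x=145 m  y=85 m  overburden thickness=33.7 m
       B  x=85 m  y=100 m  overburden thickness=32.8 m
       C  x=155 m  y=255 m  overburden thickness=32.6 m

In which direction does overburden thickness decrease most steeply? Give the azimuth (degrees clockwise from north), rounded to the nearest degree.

Differences from A: to B (Δx, Δy, Δh) = (-60, 15, -0.9); to C = (10, 170, -1.1).
Solve a·Δx + b·Δy = Δd: det = (-60)·170 − 10·15 = -10350.
∂d/∂x = [(-0.9)·170 − (-1.1)·15] / -10350 = +0.01319
∂d/∂y = [(-60)·(-1.1) − 10·(-0.9)] / -10350 = -0.007246
Steepest decrease is along −∇f: components (-0.01319 E, +0.007246 N).
Azimuth = atan2(-0.01319, +0.007246) = 298.8° ≈ 299°.

299°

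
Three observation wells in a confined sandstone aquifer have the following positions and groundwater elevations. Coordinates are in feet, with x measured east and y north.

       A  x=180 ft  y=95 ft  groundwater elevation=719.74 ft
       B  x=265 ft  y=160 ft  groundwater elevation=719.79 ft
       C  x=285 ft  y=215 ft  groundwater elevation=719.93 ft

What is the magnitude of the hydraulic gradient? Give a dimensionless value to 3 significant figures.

0.00374

Taking A as reference: B−A = (85, 65, +0.05); C−A = (105, 120, +0.19).
Determinant of the coordinate differences = 85·120 − 105·65 = 3375.
∂h/∂x = [(+0.05)·120 − (+0.19)·65] / 3375 = -0.001881
∂h/∂y = [85·(+0.19) − 105·(+0.05)] / 3375 = +0.003230
|∇h| = √(-0.001881² + 0.003230²) = 0.003738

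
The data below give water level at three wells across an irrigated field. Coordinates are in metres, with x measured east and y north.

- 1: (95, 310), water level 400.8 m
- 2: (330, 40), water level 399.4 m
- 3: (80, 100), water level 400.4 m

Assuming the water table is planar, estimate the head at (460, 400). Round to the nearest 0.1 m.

399.7 m

With h = a·x + b·y + c and 1 as origin, the differences give:
  235·a + (-270)·b = -1.4
  (-15)·a + (-210)·b = -0.4
Eliminate b (×(-210) and ×(-270), subtract): -53400·a = 186.00 → a = ∂h/∂x = -0.003483
Back-substitute: b = ∂h/∂y = +0.002154.
h(460, 400) = 400.8 + (-0.003483)·(365) + (+0.002154)·(90) = 400.8 -1.271 +0.194 = 399.722 m.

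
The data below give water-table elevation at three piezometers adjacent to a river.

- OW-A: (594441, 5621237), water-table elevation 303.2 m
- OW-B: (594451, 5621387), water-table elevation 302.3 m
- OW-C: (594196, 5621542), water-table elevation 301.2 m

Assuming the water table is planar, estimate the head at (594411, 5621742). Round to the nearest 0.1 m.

Taking OW-A as reference: OW-B−OW-A = (10, 150, -0.9); OW-C−OW-A = (-245, 305, -2.0).
Determinant of the coordinate differences = 10·305 − (-245)·150 = 39800.
∂h/∂x = [(-0.9)·305 − (-2.0)·150] / 39800 = +0.0006407
∂h/∂y = [10·(-2.0) − (-245)·(-0.9)] / 39800 = -0.006043
h(594411, 5621742) = 303.2 + (+0.0006407)·(-30) + (-0.006043)·(505) = 303.2 -0.019 -3.052 = 300.129 m.

300.1 m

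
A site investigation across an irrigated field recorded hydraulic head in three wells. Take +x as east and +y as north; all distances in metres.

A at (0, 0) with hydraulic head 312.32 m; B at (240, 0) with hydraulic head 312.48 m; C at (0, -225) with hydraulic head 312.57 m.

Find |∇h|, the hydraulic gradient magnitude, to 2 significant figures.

∂h/∂x = (312.48 − 312.32) / (240 − 0) = +0.0006667
∂h/∂y = (312.57 − 312.32) / (-225 − 0) = -0.001111
|∇h| = √(0.0006667² + -0.001111²) = 0.001296

0.0013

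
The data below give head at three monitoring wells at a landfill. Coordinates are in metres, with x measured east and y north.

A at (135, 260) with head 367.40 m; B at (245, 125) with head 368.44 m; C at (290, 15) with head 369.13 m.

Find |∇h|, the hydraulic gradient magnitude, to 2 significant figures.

With h = a·x + b·y + c and A as origin, the differences give:
  110·a + (-135)·b = +1.04
  155·a + (-245)·b = +1.73
Eliminate b (×(-245) and ×(-135), subtract): -6025·a = -21.250 → a = ∂h/∂x = +0.003527
Back-substitute: b = ∂h/∂y = -0.004830.
|∇h| = √(0.003527² + -0.004830²) = 0.005981

0.0060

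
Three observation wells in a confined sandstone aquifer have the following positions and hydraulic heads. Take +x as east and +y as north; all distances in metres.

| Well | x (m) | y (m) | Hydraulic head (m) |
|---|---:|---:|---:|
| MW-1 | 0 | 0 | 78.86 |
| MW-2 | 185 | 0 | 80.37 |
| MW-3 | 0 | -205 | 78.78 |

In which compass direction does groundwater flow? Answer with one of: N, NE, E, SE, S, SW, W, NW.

∂h/∂x = (80.37 − 78.86) / (185 − 0) = +0.008162
∂h/∂y = (78.78 − 78.86) / (-205 − 0) = +0.0003902
Flow = −∇h = (-0.008162 east, -0.0003902 north), which points west.

W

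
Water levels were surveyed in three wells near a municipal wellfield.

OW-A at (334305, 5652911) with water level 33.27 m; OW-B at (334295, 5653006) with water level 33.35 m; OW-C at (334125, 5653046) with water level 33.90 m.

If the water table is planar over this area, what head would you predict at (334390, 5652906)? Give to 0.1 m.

Three-point gradient (reference OW-A): Δ to OW-B = (-10, 95, +0.08), Δ to OW-C = (-180, 135, +0.63).
∂h/∂x = -0.003114, ∂h/∂y = +0.0005143 (det = 15750).
h(334390, 5652906) = 33.27 + (-0.003114)·(85) + (+0.0005143)·(-5) = 33.27 -0.265 -0.003 = 33.003 m.

33.0 m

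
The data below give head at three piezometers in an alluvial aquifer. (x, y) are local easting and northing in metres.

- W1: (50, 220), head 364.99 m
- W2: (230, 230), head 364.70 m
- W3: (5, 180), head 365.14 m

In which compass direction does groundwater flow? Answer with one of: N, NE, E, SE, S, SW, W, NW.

NE

With h = a·x + b·y + c and W1 as origin, the differences give:
  180·a + 10·b = -0.29
  (-45)·a + (-40)·b = +0.15
Eliminate b (×(-40) and ×10, subtract): -6750·a = 10.100 → a = ∂h/∂x = -0.001496
Back-substitute: b = ∂h/∂y = -0.002067.
Flow = −∇h = (+0.001496 east, +0.002067 north), which points northeast.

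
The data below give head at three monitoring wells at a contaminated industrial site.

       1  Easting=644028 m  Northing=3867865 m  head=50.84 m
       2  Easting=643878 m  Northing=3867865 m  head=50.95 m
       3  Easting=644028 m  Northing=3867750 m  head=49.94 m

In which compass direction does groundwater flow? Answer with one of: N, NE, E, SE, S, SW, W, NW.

S

∂h/∂x = (50.95 − 50.84) / (643878 − 644028) = -0.0007333
∂h/∂y = (49.94 − 50.84) / (3867750 − 3867865) = +0.007826
Flow = −∇h = (+0.0007333 east, -0.007826 north), which points south.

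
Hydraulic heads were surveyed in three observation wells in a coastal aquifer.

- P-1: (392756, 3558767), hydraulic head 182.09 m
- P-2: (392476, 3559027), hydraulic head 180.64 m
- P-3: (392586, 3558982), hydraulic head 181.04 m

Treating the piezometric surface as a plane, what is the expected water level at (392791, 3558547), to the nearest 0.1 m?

182.8 m

Taking P-1 as reference: P-2−P-1 = (-280, 260, -1.45); P-3−P-1 = (-170, 215, -1.05).
Solve a·Δx + b·Δy = Δh: det = (-280)·215 − (-170)·260 = -16000.
∂h/∂x = [(-1.45)·215 − (-1.05)·260] / -16000 = +0.002422
∂h/∂y = [(-280)·(-1.05) − (-170)·(-1.45)] / -16000 = -0.002969
h(392791, 3558547) = 182.09 + (+0.002422)·(35) + (-0.002969)·(-220) = 182.09 +0.085 +0.653 = 182.828 m.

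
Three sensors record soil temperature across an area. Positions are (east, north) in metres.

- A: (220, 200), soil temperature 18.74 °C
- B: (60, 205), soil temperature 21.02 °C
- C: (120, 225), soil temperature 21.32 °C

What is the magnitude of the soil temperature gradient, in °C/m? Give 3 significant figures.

Differences from A: to B (Δx, Δy, Δh) = (-160, 5, +2.28); to C = (-100, 25, +2.58).
Determinant of the coordinate differences = (-160)·25 − (-100)·5 = -3500.
∂T/∂x = [(+2.28)·25 − (+2.58)·5] / -3500 = -0.01260
∂T/∂y = [(-160)·(+2.58) − (-100)·(+2.28)] / -3500 = +0.05280
|∇f| = √(-0.01260² + 0.05280²) = 0.05428 °C/m

0.0543 °C/m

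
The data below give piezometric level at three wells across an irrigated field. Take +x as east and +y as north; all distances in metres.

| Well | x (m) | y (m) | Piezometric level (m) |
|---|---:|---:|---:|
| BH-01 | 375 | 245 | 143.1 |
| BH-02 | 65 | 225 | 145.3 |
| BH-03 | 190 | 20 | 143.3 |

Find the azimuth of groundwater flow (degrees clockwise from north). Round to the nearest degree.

125°

Differences from BH-01: to BH-02 (Δx, Δy, Δh) = (-310, -20, +2.2); to BH-03 = (-185, -225, +0.2).
Determinant of the coordinate differences = (-310)·(-225) − (-185)·(-20) = 66050.
∂h/∂x = [(+2.2)·(-225) − (+0.2)·(-20)] / 66050 = -0.007434
∂h/∂y = [(-310)·(+0.2) − (-185)·(+2.2)] / 66050 = +0.005223
Flow direction (−∇h) has components (+0.007434 E, -0.005223 N).
Azimuth = atan2(E, N) = atan2(+0.007434, -0.005223) = 125.1° ≈ 125°.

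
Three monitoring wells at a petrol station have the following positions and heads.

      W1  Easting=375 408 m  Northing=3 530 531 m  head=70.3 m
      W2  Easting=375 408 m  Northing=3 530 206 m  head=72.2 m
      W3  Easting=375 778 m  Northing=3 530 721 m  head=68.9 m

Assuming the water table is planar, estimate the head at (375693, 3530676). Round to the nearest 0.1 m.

Three-point gradient (reference W1): Δ to W2 = (0, -325, +1.9), Δ to W3 = (370, 190, -1.4).
∂h/∂x = -0.0007817, ∂h/∂y = -0.005846 (det = 120250).
h(375693, 3530676) = 70.3 + (-0.0007817)·(285) + (-0.005846)·(145) = 70.3 -0.223 -0.848 = 69.230 m.

69.2 m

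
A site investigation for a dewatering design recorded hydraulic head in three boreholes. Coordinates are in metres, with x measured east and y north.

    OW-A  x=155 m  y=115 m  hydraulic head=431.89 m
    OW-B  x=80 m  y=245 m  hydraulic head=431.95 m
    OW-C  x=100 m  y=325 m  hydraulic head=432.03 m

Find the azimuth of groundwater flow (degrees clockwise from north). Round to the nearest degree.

218°

Differences from OW-A: to OW-B (Δx, Δy, Δh) = (-75, 130, +0.06); to OW-C = (-55, 210, +0.14).
Determinant of the coordinate differences = (-75)·210 − (-55)·130 = -8600.
∂h/∂x = [(+0.06)·210 − (+0.14)·130] / -8600 = +0.0006512
∂h/∂y = [(-75)·(+0.14) − (-55)·(+0.06)] / -8600 = +0.0008372
Flow direction (−∇h) has components (-0.0006512 E, -0.0008372 N).
Azimuth = atan2(E, N) = atan2(-0.0006512, -0.0008372) = 217.9° ≈ 218°.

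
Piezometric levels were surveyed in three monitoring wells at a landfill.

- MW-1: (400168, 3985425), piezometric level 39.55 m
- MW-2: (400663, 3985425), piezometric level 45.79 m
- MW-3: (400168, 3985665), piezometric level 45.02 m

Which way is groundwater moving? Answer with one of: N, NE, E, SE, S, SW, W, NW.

SW

∂h/∂x = (45.79 − 39.55) / (400663 − 400168) = +0.01261
∂h/∂y = (45.02 − 39.55) / (3985665 − 3985425) = +0.02279
Flow = −∇h = (-0.01261 east, -0.02279 north), which points southwest.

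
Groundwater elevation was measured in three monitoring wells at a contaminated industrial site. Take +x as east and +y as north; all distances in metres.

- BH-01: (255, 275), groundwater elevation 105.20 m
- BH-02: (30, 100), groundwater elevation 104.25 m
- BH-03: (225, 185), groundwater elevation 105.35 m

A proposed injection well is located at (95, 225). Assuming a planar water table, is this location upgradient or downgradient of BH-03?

Taking BH-01 as reference: BH-02−BH-01 = (-225, -175, -0.95); BH-03−BH-01 = (-30, -90, +0.15).
Determinant of the coordinate differences = (-225)·(-90) − (-30)·(-175) = 15000.
∂h/∂x = [(-0.95)·(-90) − (+0.15)·(-175)] / 15000 = +0.007450
∂h/∂y = [(-225)·(+0.15) − (-30)·(-0.95)] / 15000 = -0.004150
Head at (95, 225) = 105.20 + (+0.007450)·(-160) + (-0.004150)·(-50) = 104.22 m.
That is lower than the 105.35 m at BH-03, so the point is downgradient.

downgradient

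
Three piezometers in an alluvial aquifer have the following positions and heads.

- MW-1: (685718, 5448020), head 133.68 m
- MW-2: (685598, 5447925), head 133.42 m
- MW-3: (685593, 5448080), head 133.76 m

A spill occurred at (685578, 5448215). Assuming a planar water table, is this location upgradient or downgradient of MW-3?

upgradient

Three-point gradient (reference MW-1): Δ to MW-2 = (-120, -95, -0.26), Δ to MW-3 = (-125, 60, +0.08).
∂h/∂x = +0.0004194, ∂h/∂y = +0.002207 (det = -19075).
Head at (685578, 5448215) = 133.68 + (+0.0004194)·(-140) + (+0.002207)·(195) = 134.05 m.
That is higher than the 133.76 m at MW-3, so the point is upgradient.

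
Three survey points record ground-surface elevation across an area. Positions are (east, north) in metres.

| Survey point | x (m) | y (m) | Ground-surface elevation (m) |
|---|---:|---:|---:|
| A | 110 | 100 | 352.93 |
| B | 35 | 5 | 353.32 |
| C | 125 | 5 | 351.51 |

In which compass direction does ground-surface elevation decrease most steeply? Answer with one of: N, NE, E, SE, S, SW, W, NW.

Three-point gradient (reference A): Δ to B = (-75, -95, +0.39), Δ to C = (15, -95, -1.42).
∂z/∂x = -0.02011, ∂z/∂y = +0.01177 (det = 8550).
Steepest decrease is along −∇f = (+0.02011 E, -0.01177 N) → southeast.

SE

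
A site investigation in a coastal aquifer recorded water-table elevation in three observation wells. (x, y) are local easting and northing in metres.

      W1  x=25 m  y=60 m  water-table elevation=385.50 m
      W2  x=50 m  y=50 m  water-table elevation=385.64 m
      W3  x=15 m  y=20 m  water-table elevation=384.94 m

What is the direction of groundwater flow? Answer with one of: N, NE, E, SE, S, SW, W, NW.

Differences from W1: to W2 (Δx, Δy, Δh) = (25, -10, +0.14); to W3 = (-10, -40, -0.56).
Determinant of the coordinate differences = 25·(-40) − (-10)·(-10) = -1100.
∂h/∂x = [(+0.14)·(-40) − (-0.56)·(-10)] / -1100 = +0.01018
∂h/∂y = [25·(-0.56) − (-10)·(+0.14)] / -1100 = +0.01145
Flow = −∇h = (-0.01018 east, -0.01145 north), which points southwest.

SW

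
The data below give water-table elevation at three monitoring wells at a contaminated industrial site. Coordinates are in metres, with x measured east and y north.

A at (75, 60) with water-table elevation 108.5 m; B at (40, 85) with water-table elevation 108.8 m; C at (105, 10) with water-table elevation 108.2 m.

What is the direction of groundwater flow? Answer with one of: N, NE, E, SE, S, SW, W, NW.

With h = a·x + b·y + c and A as origin, the differences give:
  (-35)·a + 25·b = +0.3
  30·a + (-50)·b = -0.3
Eliminate b (×(-50) and ×25, subtract): 1000·a = -7.50 → a = ∂h/∂x = -0.007500
Back-substitute: b = ∂h/∂y = +0.001500.
Flow = −∇h = (+0.007500 east, -0.001500 north), which points east.

E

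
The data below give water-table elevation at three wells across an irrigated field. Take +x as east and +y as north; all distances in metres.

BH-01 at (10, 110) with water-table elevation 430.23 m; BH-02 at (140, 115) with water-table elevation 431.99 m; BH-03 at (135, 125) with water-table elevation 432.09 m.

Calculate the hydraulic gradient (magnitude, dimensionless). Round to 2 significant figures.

Differences from BH-01: to BH-02 (Δx, Δy, Δh) = (130, 5, +1.76); to BH-03 = (125, 15, +1.86).
Solve a·Δx + b·Δy = Δh: det = 130·15 − 125·5 = 1325.
∂h/∂x = [(+1.76)·15 − (+1.86)·5] / 1325 = +0.01291
∂h/∂y = [130·(+1.86) − 125·(+1.76)] / 1325 = +0.01645
|∇h| = √(0.01291² + 0.01645²) = 0.02091

0.021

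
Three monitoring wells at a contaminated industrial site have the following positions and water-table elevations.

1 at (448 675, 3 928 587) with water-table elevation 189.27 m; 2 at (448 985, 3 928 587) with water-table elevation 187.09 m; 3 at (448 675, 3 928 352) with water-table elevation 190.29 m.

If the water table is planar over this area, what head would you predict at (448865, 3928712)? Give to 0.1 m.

187.4 m

∂h/∂x = (187.09 − 189.27) / (448985 − 448675) = -0.007032
∂h/∂y = (190.29 − 189.27) / (3928352 − 3928587) = -0.004340
h(448865, 3928712) = 189.27 + (-0.007032)·(190) + (-0.004340)·(125) = 189.27 -1.336 -0.543 = 187.391 m.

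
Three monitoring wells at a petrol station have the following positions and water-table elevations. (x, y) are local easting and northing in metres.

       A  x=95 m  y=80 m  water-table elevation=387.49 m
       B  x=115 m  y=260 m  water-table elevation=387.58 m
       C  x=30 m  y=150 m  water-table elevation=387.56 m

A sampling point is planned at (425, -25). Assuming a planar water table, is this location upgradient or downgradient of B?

downgradient

Three-point gradient (reference A): Δ to B = (20, 180, +0.09), Δ to C = (-65, 70, +0.07).
∂h/∂x = -0.0004809, ∂h/∂y = +0.0005534 (det = 13100).
Head at (425, -25) = 387.49 + (-0.0004809)·(330) + (+0.0005534)·(-105) = 387.27 m.
That is lower than the 387.58 m at B, so the point is downgradient.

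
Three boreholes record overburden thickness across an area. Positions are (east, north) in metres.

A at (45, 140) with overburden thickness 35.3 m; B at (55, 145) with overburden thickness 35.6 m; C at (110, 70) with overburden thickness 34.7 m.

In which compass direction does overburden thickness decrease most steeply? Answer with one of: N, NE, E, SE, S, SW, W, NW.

Three-point gradient (reference A): Δ to B = (10, 5, +0.3), Δ to C = (65, -70, -0.6).
∂d/∂x = +0.01756, ∂d/∂y = +0.02488 (det = -1025).
Steepest decrease is along −∇f = (-0.01756 E, -0.02488 N) → southwest.

SW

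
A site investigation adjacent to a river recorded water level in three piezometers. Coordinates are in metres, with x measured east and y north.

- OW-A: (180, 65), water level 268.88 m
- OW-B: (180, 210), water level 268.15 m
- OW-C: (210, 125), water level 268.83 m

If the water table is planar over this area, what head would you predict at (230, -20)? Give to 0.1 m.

269.7 m

With h = a·x + b·y + c and OW-A as origin, the differences give:
  0·a + 145·b = -0.73
  30·a + 60·b = -0.05
Eliminate b (×60 and ×145, subtract): -4350·a = -36.550 → a = ∂h/∂x = +0.008402
Back-substitute: b = ∂h/∂y = -0.005034.
h(230, -20) = 268.88 + (+0.008402)·(50) + (-0.005034)·(-85) = 268.88 +0.420 +0.428 = 269.728 m.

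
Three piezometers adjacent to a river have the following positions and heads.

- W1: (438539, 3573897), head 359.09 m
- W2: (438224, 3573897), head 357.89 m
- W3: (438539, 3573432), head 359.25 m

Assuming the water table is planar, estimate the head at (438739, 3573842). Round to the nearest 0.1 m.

359.9 m

∂h/∂x = (357.89 − 359.09) / (438224 − 438539) = +0.003810
∂h/∂y = (359.25 − 359.09) / (3573432 − 3573897) = -0.0003441
h(438739, 3573842) = 359.09 + (+0.003810)·(200) + (-0.0003441)·(-55) = 359.09 +0.762 +0.019 = 359.871 m.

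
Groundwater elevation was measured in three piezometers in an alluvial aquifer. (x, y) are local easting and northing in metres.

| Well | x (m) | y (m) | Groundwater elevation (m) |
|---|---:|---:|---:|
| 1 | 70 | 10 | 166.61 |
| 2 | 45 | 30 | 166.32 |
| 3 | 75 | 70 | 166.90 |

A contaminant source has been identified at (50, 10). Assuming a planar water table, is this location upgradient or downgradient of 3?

Differences from 1: to 2 (Δx, Δy, Δh) = (-25, 20, -0.29); to 3 = (5, 60, +0.29).
Determinant of the coordinate differences = (-25)·60 − 5·20 = -1600.
∂h/∂x = [(-0.29)·60 − (+0.29)·20] / -1600 = +0.01450
∂h/∂y = [(-25)·(+0.29) − 5·(-0.29)] / -1600 = +0.003625
Head at (50, 10) = 166.61 + (+0.01450)·(-20) + (+0.003625)·(0) = 166.32 m.
That is lower than the 166.90 m at 3, so the point is downgradient.

downgradient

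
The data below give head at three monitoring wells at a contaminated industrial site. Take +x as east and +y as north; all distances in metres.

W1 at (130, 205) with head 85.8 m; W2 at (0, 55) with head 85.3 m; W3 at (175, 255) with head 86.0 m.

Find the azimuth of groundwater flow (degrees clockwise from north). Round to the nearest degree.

Differences from W1: to W2 (Δx, Δy, Δh) = (-130, -150, -0.5); to W3 = (45, 50, +0.2).
Determinant of the coordinate differences = (-130)·50 − 45·(-150) = 250.
∂h/∂x = [(-0.5)·50 − (+0.2)·(-150)] / 250 = +0.02000
∂h/∂y = [(-130)·(+0.2) − 45·(-0.5)] / 250 = -0.01400
Flow direction (−∇h) has components (-0.02000 E, +0.01400 N).
Azimuth = atan2(E, N) = atan2(-0.02000, +0.01400) = 305.0° ≈ 305°.

305°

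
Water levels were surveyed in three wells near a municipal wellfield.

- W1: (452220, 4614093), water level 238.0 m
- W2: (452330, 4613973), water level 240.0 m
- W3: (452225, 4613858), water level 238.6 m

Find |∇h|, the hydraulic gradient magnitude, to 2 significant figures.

With h = a·x + b·y + c and W1 as origin, the differences give:
  110·a + (-120)·b = +2.0
  5·a + (-235)·b = +0.6
Eliminate b (×(-235) and ×(-120), subtract): -25250·a = -398.00 → a = ∂h/∂x = +0.01576
Back-substitute: b = ∂h/∂y = -0.002218.
|∇h| = √(0.01576² + -0.002218²) = 0.01592

0.016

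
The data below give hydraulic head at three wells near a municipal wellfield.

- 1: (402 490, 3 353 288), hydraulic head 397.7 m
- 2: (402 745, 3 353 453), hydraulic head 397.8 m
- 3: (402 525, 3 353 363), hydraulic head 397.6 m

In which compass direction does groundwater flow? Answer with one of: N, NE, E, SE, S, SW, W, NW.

NW

Differences from 1: to 2 (Δx, Δy, Δh) = (255, 165, +0.1); to 3 = (35, 75, -0.1).
Determinant of the coordinate differences = 255·75 − 35·165 = 13350.
∂h/∂x = [(+0.1)·75 − (-0.1)·165] / 13350 = +0.001798
∂h/∂y = [255·(-0.1) − 35·(+0.1)] / 13350 = -0.002172
Flow = −∇h = (-0.001798 east, +0.002172 north), which points northwest.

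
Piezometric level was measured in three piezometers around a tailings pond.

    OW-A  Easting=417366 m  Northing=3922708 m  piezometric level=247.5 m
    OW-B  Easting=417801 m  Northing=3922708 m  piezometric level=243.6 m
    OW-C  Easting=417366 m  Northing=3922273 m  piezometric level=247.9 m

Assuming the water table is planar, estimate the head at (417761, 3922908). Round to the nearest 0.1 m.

∂h/∂x = (243.6 − 247.5) / (417801 − 417366) = -0.008966
∂h/∂y = (247.9 − 247.5) / (3922273 − 3922708) = -0.0009195
h(417761, 3922908) = 247.5 + (-0.008966)·(395) + (-0.0009195)·(200) = 247.5 -3.541 -0.184 = 243.775 m.

243.8 m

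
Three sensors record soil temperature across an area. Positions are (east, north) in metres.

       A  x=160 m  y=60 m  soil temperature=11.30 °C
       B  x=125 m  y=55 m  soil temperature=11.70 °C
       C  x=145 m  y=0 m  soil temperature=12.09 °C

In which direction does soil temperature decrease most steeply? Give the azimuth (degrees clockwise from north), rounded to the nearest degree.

043°

Taking A as reference: B−A = (-35, -5, +0.40); C−A = (-15, -60, +0.79).
Determinant of the coordinate differences = (-35)·(-60) − (-15)·(-5) = 2025.
∂T/∂x = [(+0.40)·(-60) − (+0.79)·(-5)] / 2025 = -0.009901
∂T/∂y = [(-35)·(+0.79) − (-15)·(+0.40)] / 2025 = -0.01069
Steepest decrease is along −∇f: components (+0.009901 E, +0.01069 N).
Azimuth = atan2(+0.009901, +0.01069) = 42.8° ≈ 043°.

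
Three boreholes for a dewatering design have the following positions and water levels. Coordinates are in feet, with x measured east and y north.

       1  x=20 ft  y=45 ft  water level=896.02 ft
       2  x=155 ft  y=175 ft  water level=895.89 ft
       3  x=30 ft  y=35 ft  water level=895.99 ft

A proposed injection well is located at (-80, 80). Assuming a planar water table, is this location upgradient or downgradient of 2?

upgradient

Taking 1 as reference: 2−1 = (135, 130, -0.13); 3−1 = (10, -10, -0.03).
Solve a·Δx + b·Δy = Δh: det = 135·(-10) − 10·130 = -2650.
∂h/∂x = [(-0.13)·(-10) − (-0.03)·130] / -2650 = -0.001962
∂h/∂y = [135·(-0.03) − 10·(-0.13)] / -2650 = +0.001038
Head at (-80, 80) = 896.02 + (-0.001962)·(-100) + (+0.001038)·(35) = 896.25 ft.
That is higher than the 895.89 ft at 2, so the point is upgradient.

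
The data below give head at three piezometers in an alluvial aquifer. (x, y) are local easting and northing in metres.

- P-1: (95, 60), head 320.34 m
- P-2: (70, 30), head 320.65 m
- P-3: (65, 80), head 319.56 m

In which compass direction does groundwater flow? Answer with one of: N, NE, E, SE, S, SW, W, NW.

Differences from P-1: to P-2 (Δx, Δy, Δh) = (-25, -30, +0.31); to P-3 = (-30, 20, -0.78).
Solve a·Δx + b·Δy = Δh: det = (-25)·20 − (-30)·(-30) = -1400.
∂h/∂x = [(+0.31)·20 − (-0.78)·(-30)] / -1400 = +0.01229
∂h/∂y = [(-25)·(-0.78) − (-30)·(+0.31)] / -1400 = -0.02057
Flow = −∇h = (-0.01229 east, +0.02057 north), which points northwest.

NW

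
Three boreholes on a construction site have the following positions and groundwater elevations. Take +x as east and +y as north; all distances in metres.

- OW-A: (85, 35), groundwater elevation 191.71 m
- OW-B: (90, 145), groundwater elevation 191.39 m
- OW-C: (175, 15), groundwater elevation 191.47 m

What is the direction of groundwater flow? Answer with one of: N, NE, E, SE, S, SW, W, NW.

Taking OW-A as reference: OW-B−OW-A = (5, 110, -0.32); OW-C−OW-A = (90, -20, -0.24).
Solve a·Δx + b·Δy = Δh: det = 5·(-20) − 90·110 = -10000.
∂h/∂x = [(-0.32)·(-20) − (-0.24)·110] / -10000 = -0.003280
∂h/∂y = [5·(-0.24) − 90·(-0.32)] / -10000 = -0.002760
Flow = −∇h = (+0.003280 east, +0.002760 north), which points northeast.

NE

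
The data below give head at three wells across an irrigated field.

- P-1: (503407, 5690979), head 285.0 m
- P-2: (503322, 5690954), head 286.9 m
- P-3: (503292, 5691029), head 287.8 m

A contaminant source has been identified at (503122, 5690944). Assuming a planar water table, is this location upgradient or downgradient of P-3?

Taking P-1 as reference: P-2−P-1 = (-85, -25, +1.9); P-3−P-1 = (-115, 50, +2.8).
Determinant of the coordinate differences = (-85)·50 − (-115)·(-25) = -7125.
∂h/∂x = [(+1.9)·50 − (+2.8)·(-25)] / -7125 = -0.02316
∂h/∂y = [(-85)·(+2.8) − (-115)·(+1.9)] / -7125 = +0.002737
Head at (503122, 5690944) = 285.0 + (-0.02316)·(-285) + (+0.002737)·(-35) = 291.50 m.
That is higher than the 287.8 m at P-3, so the point is upgradient.

upgradient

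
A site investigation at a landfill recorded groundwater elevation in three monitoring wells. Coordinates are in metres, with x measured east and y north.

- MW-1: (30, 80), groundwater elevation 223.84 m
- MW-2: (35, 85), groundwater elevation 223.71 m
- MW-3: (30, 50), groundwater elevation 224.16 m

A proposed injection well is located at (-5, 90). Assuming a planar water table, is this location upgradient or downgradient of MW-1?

upgradient

With h = a·x + b·y + c and MW-1 as origin, the differences give:
  5·a + 5·b = -0.13
  0·a + (-30)·b = +0.32
Eliminate b (×(-30) and ×5, subtract): -150·a = 2.300 → a = ∂h/∂x = -0.01533
Back-substitute: b = ∂h/∂y = -0.01067.
Head at (-5, 90) = 223.84 + (-0.01533)·(-35) + (-0.01067)·(10) = 224.27 m.
That is higher than the 223.84 m at MW-1, so the point is upgradient.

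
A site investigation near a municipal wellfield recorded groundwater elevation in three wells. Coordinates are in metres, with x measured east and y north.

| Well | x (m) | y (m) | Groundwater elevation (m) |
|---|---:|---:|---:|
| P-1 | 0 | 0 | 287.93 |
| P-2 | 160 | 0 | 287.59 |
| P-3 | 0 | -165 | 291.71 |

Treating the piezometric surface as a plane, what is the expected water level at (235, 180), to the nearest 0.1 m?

∂h/∂x = (287.59 − 287.93) / (160 − 0) = -0.002125
∂h/∂y = (291.71 − 287.93) / (-165 − 0) = -0.02291
h(235, 180) = 287.93 + (-0.002125)·(235) + (-0.02291)·(180) = 287.93 -0.499 -4.124 = 283.307 m.

283.3 m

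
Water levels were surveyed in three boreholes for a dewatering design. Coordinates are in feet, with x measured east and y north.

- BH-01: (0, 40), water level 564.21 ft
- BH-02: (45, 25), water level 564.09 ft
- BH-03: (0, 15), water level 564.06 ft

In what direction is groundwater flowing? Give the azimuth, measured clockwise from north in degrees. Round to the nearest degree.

174°

With h = a·x + b·y + c and BH-01 as origin, the differences give:
  45·a + (-15)·b = -0.12
  0·a + (-25)·b = -0.15
Eliminate b (×(-25) and ×(-15), subtract): -1125·a = 0.750 → a = ∂h/∂x = -0.0006667
Back-substitute: b = ∂h/∂y = +0.006000.
Flow direction (−∇h) has components (+0.0006667 E, -0.006000 N).
Azimuth = atan2(E, N) = atan2(+0.0006667, -0.006000) = 173.7° ≈ 174°.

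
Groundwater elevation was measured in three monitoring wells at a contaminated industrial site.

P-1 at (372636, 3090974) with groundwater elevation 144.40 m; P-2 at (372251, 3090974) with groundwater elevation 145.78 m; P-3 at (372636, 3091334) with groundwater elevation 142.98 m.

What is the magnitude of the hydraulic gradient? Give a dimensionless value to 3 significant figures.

0.00533

∂h/∂x = (145.78 − 144.40) / (372251 − 372636) = -0.003584
∂h/∂y = (142.98 − 144.40) / (3091334 − 3090974) = -0.003944
|∇h| = √(-0.003584² + -0.003944²) = 0.005329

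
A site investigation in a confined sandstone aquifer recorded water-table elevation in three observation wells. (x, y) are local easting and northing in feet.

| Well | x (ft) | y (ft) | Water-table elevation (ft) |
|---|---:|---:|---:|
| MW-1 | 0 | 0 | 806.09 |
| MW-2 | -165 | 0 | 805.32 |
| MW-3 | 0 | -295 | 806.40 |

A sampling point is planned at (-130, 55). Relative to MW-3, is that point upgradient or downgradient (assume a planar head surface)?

downgradient

∂h/∂x = (805.32 − 806.09) / (-165 − 0) = +0.004667
∂h/∂y = (806.40 − 806.09) / (-295 − 0) = -0.001051
Head at (-130, 55) = 806.09 + (+0.004667)·(-130) + (-0.001051)·(55) = 805.43 ft.
That is lower than the 806.40 ft at MW-3, so the point is downgradient.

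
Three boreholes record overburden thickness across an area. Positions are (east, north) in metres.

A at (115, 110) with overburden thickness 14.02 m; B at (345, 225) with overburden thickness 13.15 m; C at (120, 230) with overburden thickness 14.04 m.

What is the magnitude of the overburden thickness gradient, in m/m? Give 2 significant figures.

Differences from A: to B (Δx, Δy, Δh) = (230, 115, -0.87); to C = (5, 120, +0.02).
Solve a·Δx + b·Δy = Δd: det = 230·120 − 5·115 = 27025.
∂d/∂x = [(-0.87)·120 − (+0.02)·115] / 27025 = -0.003948
∂d/∂y = [230·(+0.02) − 5·(-0.87)] / 27025 = +0.0003312
|∇f| = √(-0.003948² + 0.0003312²) = 0.003962 m/m

0.0040 m/m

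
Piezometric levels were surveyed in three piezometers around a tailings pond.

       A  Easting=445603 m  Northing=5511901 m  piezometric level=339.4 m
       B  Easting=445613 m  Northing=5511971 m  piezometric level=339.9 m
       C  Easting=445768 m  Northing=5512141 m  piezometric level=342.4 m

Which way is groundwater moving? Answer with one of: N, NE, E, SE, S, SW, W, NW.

Taking A as reference: B−A = (10, 70, +0.5); C−A = (165, 240, +3.0).
Determinant of the coordinate differences = 10·240 − 165·70 = -9150.
∂h/∂x = [(+0.5)·240 − (+3.0)·70] / -9150 = +0.009836
∂h/∂y = [10·(+3.0) − 165·(+0.5)] / -9150 = +0.005738
Flow = −∇h = (-0.009836 east, -0.005738 north), which points southwest.

SW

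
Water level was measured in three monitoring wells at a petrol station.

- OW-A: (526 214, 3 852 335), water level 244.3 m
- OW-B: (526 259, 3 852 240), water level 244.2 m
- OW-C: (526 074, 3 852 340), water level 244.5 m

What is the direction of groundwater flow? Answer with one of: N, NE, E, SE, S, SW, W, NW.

With h = a·x + b·y + c and OW-A as origin, the differences give:
  45·a + (-95)·b = -0.1
  (-140)·a + 5·b = +0.2
Eliminate b (×5 and ×(-95), subtract): -13075·a = 18.50 → a = ∂h/∂x = -0.001415
Back-substitute: b = ∂h/∂y = +0.0003824.
Flow = −∇h = (+0.001415 east, -0.0003824 north), which points east.

E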